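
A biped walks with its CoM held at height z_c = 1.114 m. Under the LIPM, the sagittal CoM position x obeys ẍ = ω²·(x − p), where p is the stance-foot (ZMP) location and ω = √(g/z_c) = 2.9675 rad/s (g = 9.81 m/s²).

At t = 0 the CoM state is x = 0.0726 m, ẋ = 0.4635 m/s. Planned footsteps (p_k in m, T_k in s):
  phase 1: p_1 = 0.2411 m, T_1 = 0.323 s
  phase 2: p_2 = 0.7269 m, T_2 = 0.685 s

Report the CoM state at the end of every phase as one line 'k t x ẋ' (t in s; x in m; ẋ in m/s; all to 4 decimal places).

phase 1: p=0.2411, T=0.323, ωT=0.958502, cosh=1.495628, sinh=1.112161; start (x,ẋ)=(0.072600, 0.463500) → end (x,ẋ)=(0.162797, 0.137117)
phase 2: p=0.7269, T=0.685, ωT=2.032738, cosh=3.882967, sinh=3.751991; start (x,ẋ)=(0.162797, 0.137117) → end (x,ẋ)=(-1.290127, -5.748317)

1 0.3230 0.1628 0.1371
2 1.0080 -1.2901 -5.7483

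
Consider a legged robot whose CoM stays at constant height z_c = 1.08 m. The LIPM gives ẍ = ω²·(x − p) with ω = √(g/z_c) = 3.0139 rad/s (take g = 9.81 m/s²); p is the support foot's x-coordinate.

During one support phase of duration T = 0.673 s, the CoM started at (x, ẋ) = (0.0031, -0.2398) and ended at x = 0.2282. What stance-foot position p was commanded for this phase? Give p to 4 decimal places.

p = -0.1791

ωT = 3.0139·0.673 = 2.028355; cosh(ωT) = 3.866560, sinh(ωT) = 3.735009
x(T) = p + (x₀−p)·cosh(ωT) + (ẋ₀/ω)·sinh(ωT) ⇒ p·(1 − cosh) = x(T) − x₀·cosh − (ẋ₀/ω)·sinh
numerator   = 0.2282 − (0.0031)·3.866560 − (-0.2398/3.0139)·3.735009 = 0.513388
denominator = 1 − 3.866560 = -2.866560
p = 0.513388 / -2.866560 = -0.1791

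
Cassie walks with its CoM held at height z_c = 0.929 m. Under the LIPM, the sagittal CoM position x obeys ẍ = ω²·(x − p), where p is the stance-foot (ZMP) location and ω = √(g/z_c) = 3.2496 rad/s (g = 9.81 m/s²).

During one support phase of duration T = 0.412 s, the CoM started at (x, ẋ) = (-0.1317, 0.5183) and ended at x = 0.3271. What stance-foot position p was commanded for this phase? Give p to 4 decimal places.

p = -0.3007

ωT = 3.2496·0.412 = 1.338835; cosh(ωT) = 2.038374, sinh(ωT) = 1.776223
x(T) = p + (x₀−p)·cosh(ωT) + (ẋ₀/ω)·sinh(ωT) ⇒ p·(1 − cosh) = x(T) − x₀·cosh − (ẋ₀/ω)·sinh
numerator   = 0.3271 − (-0.1317)·2.038374 − (0.5183/3.2496)·1.776223 = 0.312252
denominator = 1 − 2.038374 = -1.038374
p = 0.312252 / -1.038374 = -0.3007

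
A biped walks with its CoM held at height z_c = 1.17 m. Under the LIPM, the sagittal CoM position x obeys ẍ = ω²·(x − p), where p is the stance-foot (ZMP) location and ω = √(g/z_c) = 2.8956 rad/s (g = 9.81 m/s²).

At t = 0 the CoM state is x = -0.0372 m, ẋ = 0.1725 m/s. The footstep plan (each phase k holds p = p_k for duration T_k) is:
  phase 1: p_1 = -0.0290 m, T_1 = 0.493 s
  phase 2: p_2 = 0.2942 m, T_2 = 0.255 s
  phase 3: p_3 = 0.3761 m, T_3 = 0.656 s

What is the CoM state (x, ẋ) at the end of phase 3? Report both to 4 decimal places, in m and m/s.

phase 1: p=-0.0290, T=0.493, ωT=1.427531, cosh=2.204147, sinh=1.964247; start (x,ẋ)=(-0.037200, 0.172500) → end (x,ẋ)=(0.069942, 0.333576)
phase 2: p=0.2942, T=0.255, ωT=0.738378, cosh=1.285214, sinh=0.807325; start (x,ẋ)=(0.069942, 0.333576) → end (x,ẋ)=(0.098986, -0.095528)
phase 3: p=0.3761, T=0.656, ωT=1.899514, cosh=3.416142, sinh=3.266501; start (x,ẋ)=(0.098986, -0.095528) → end (x,ẋ)=(-0.678326, -2.947416)

x = -0.6783, ẋ = -2.9474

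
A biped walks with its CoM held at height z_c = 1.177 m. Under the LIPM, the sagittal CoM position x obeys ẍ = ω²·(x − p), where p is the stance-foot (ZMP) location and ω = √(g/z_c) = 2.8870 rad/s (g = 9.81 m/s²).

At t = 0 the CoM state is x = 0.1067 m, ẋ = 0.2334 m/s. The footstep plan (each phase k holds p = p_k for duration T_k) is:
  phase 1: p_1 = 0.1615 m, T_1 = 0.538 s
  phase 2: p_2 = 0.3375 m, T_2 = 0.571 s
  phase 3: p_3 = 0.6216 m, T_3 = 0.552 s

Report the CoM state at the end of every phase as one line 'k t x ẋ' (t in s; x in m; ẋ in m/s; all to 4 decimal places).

1 0.5380 0.2087 0.2191
2 1.1090 0.1803 -0.3401
3 1.6610 -0.7871 -3.8771

phase 1: p=0.1615, T=0.538, ωT=1.553206, cosh=2.469084, sinh=2.257515; start (x,ẋ)=(0.106700, 0.233400) → end (x,ẋ)=(0.208703, 0.219128)
phase 2: p=0.3375, T=0.571, ωT=1.648477, cosh=2.695699, sinh=2.503357; start (x,ẋ)=(0.208703, 0.219128) → end (x,ẋ)=(0.180312, -0.340134)
phase 3: p=0.6216, T=0.552, ωT=1.593624, cosh=2.562370, sinh=2.359182; start (x,ẋ)=(0.180312, -0.340134) → end (x,ẋ)=(-0.787092, -3.877143)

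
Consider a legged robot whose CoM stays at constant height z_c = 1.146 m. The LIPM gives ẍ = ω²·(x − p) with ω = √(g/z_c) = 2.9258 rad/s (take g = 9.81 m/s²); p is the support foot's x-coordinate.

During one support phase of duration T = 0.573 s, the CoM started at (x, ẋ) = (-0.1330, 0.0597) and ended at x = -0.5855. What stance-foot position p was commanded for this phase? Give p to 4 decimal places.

ωT = 2.9258·0.573 = 1.676483; cosh(ωT) = 2.766876, sinh(ωT) = 2.579845
x(T) = p + (x₀−p)·cosh(ωT) + (ẋ₀/ω)·sinh(ωT) ⇒ p·(1 − cosh) = x(T) − x₀·cosh − (ẋ₀/ω)·sinh
numerator   = -0.5855 − (-0.1330)·2.766876 − (0.0597/2.9258)·2.579845 = -0.270146
denominator = 1 − 2.766876 = -1.766876
p = -0.270146 / -1.766876 = 0.1529

p = 0.1529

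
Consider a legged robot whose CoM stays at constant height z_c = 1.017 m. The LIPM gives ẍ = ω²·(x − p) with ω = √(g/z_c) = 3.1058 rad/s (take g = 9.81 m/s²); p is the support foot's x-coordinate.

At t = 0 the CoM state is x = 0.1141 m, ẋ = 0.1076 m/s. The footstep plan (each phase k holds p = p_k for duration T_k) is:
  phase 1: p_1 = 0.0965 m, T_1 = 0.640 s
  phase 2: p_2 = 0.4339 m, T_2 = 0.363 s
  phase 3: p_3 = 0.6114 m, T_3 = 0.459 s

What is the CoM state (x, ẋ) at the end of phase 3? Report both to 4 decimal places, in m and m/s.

phase 1: p=0.0965, T=0.640, ωT=1.987712, cosh=3.717912, sinh=3.580903; start (x,ẋ)=(0.114100, 0.107600) → end (x,ẋ)=(0.285995, 0.595787)
phase 2: p=0.4339, T=0.363, ωT=1.127405, cosh=1.705754, sinh=1.381881; start (x,ẋ)=(0.285995, 0.595787) → end (x,ẋ)=(0.446698, 0.381481)
phase 3: p=0.6114, T=0.459, ωT=1.425562, cosh=2.200285, sinh=1.959911; start (x,ẋ)=(0.446698, 0.381481) → end (x,ẋ)=(0.489741, -0.163193)

x = 0.4897, ẋ = -0.1632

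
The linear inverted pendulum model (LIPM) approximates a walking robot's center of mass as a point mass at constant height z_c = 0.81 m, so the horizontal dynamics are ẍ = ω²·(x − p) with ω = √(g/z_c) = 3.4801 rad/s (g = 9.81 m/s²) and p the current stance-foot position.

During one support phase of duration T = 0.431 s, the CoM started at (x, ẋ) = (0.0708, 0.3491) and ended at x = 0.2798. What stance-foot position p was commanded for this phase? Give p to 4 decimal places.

ωT = 3.4801·0.431 = 1.499923; cosh(ωT) = 2.352246, sinh(ωT) = 2.129099
x(T) = p + (x₀−p)·cosh(ωT) + (ẋ₀/ω)·sinh(ωT) ⇒ p·(1 − cosh) = x(T) − x₀·cosh − (ẋ₀/ω)·sinh
numerator   = 0.2798 − (0.0708)·2.352246 − (0.3491/3.4801)·2.129099 = -0.100316
denominator = 1 − 2.352246 = -1.352246
p = -0.100316 / -1.352246 = 0.0742

p = 0.0742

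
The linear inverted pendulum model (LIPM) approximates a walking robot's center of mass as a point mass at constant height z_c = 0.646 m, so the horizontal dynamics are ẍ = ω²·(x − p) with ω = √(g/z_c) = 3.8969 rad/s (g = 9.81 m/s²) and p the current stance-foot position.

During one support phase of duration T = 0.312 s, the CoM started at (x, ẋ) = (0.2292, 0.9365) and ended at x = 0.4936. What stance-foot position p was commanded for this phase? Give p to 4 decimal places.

ωT = 3.8969·0.312 = 1.215833; cosh(ωT) = 1.834783, sinh(ωT) = 1.538319
x(T) = p + (x₀−p)·cosh(ωT) + (ẋ₀/ω)·sinh(ωT) ⇒ p·(1 − cosh) = x(T) − x₀·cosh − (ẋ₀/ω)·sinh
numerator   = 0.4936 − (0.2292)·1.834783 − (0.9365/3.8969)·1.538319 = -0.296620
denominator = 1 − 1.834783 = -0.834783
p = -0.296620 / -0.834783 = 0.3553

p = 0.3553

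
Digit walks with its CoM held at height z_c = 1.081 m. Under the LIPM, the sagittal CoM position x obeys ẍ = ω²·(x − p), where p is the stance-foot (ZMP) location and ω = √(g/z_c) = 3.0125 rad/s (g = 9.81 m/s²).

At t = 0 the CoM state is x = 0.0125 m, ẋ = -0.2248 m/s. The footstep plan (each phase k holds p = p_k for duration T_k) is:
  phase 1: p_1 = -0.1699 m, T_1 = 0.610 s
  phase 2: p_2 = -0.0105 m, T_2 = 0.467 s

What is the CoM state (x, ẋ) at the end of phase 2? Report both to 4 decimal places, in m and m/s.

phase 1: p=-0.1699, T=0.610, ωT=1.837625, cosh=3.220398, sinh=3.061203; start (x,ẋ)=(0.012500, -0.224800) → end (x,ẋ)=(0.189066, 0.958124)
phase 2: p=-0.0105, T=0.467, ωT=1.406838, cosh=2.163970, sinh=1.919053; start (x,ẋ)=(0.189066, 0.958124) → end (x,ẋ)=(1.031709, 3.227074)

x = 1.0317, ẋ = 3.2271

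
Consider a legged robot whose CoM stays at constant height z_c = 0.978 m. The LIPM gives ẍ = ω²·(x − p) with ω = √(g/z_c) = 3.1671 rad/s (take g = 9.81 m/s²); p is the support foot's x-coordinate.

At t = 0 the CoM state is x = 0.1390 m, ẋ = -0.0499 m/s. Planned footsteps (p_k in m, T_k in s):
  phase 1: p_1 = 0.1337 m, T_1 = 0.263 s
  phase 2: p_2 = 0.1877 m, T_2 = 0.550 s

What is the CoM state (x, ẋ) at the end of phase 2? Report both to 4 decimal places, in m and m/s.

phase 1: p=0.1337, T=0.263, ωT=0.832947, cosh=1.367427, sinh=0.932661; start (x,ẋ)=(0.139000, -0.049900) → end (x,ẋ)=(0.126253, -0.052579)
phase 2: p=0.1877, T=0.550, ωT=1.741905, cosh=2.941697, sinh=2.766510; start (x,ẋ)=(0.126253, -0.052579) → end (x,ẋ)=(-0.038988, -0.693063)

x = -0.0390, ẋ = -0.6931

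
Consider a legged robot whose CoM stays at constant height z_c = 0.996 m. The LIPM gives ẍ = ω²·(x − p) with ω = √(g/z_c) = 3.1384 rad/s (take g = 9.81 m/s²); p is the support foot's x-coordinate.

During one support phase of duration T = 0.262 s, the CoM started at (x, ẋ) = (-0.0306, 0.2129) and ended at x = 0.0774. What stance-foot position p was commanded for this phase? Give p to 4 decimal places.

ωT = 3.1384·0.262 = 0.822261; cosh(ωT) = 1.357538, sinh(ωT) = 0.918101
x(T) = p + (x₀−p)·cosh(ωT) + (ẋ₀/ω)·sinh(ωT) ⇒ p·(1 − cosh) = x(T) − x₀·cosh − (ẋ₀/ω)·sinh
numerator   = 0.0774 − (-0.0306)·1.357538 − (0.2129/3.1384)·0.918101 = 0.056659
denominator = 1 − 1.357538 = -0.357538
p = 0.056659 / -0.357538 = -0.1585

p = -0.1585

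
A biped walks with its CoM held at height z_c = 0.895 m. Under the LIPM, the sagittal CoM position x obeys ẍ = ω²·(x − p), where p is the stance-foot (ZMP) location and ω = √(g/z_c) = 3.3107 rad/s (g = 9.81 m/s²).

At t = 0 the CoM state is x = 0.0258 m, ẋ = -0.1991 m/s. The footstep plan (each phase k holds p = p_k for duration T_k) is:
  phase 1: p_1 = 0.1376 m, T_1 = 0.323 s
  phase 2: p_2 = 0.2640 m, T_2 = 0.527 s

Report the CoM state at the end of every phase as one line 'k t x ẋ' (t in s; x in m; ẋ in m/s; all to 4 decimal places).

1 0.3230 -0.1217 -0.7999
2 0.8500 -1.5442 -5.9030

phase 1: p=0.1376, T=0.323, ωT=1.069356, cosh=1.628366, sinh=1.285137; start (x,ẋ)=(0.025800, -0.199100) → end (x,ẋ)=(-0.121737, -0.799883)
phase 2: p=0.2640, T=0.527, ωT=1.744739, cosh=2.949549, sinh=2.774858; start (x,ẋ)=(-0.121737, -0.799883) → end (x,ẋ)=(-1.544172, -5.902957)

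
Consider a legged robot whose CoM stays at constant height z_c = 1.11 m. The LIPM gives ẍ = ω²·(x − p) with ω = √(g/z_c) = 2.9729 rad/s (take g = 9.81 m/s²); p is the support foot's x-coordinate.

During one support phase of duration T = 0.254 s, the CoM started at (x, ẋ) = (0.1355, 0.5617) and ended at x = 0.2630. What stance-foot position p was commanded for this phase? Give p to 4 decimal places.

p = 0.2329

ωT = 2.9729·0.254 = 0.755117; cosh(ωT) = 1.298908, sinh(ωT) = 0.828952
x(T) = p + (x₀−p)·cosh(ωT) + (ẋ₀/ω)·sinh(ωT) ⇒ p·(1 − cosh) = x(T) − x₀·cosh − (ẋ₀/ω)·sinh
numerator   = 0.2630 − (0.1355)·1.298908 − (0.5617/2.9729)·0.828952 = -0.069624
denominator = 1 − 1.298908 = -0.298908
p = -0.069624 / -0.298908 = 0.2329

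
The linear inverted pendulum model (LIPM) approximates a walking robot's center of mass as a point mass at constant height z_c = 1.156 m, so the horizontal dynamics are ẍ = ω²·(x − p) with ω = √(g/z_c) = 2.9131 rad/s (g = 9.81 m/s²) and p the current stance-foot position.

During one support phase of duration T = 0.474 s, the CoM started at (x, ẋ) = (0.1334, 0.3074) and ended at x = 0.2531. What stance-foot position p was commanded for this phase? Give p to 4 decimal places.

p = 0.2024

ωT = 2.9131·0.474 = 1.380809; cosh(ωT) = 2.114748, sinh(ωT) = 1.863373
x(T) = p + (x₀−p)·cosh(ωT) + (ẋ₀/ω)·sinh(ωT) ⇒ p·(1 − cosh) = x(T) − x₀·cosh − (ẋ₀/ω)·sinh
numerator   = 0.2531 − (0.1334)·2.114748 − (0.3074/2.9131)·1.863373 = -0.225637
denominator = 1 − 2.114748 = -1.114748
p = -0.225637 / -1.114748 = 0.2024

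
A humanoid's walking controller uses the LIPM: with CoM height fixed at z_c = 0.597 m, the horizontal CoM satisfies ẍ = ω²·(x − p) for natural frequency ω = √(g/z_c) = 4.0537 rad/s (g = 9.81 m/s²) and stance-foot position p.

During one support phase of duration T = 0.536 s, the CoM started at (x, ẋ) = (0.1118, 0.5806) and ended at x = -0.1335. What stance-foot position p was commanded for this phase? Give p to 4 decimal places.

p = 0.3630

ωT = 4.0537·0.536 = 2.172783; cosh(ωT) = 4.448277, sinh(ωT) = 4.334417
x(T) = p + (x₀−p)·cosh(ωT) + (ẋ₀/ω)·sinh(ωT) ⇒ p·(1 − cosh) = x(T) − x₀·cosh − (ẋ₀/ω)·sinh
numerator   = -0.1335 − (0.1118)·4.448277 − (0.5806/4.0537)·4.334417 = -1.251624
denominator = 1 − 4.448277 = -3.448277
p = -1.251624 / -3.448277 = 0.3630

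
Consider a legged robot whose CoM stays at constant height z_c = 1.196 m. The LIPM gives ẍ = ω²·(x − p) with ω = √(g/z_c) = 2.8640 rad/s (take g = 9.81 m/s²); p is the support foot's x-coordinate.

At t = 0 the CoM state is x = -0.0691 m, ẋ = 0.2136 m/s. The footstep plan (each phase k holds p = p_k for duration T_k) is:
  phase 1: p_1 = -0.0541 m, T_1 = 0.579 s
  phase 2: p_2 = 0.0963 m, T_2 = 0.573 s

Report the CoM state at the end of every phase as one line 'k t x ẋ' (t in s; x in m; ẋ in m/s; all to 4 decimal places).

phase 1: p=-0.0541, T=0.579, ωT=1.658256, cosh=2.720309, sinh=2.529838; start (x,ẋ)=(-0.069100, 0.213600) → end (x,ẋ)=(0.093773, 0.472376)
phase 2: p=0.0963, T=0.573, ωT=1.641072, cosh=2.677236, sinh=2.483463; start (x,ẋ)=(0.093773, 0.472376) → end (x,ẋ)=(0.499147, 1.246690)

1 0.5790 0.0938 0.4724
2 1.1520 0.4991 1.2467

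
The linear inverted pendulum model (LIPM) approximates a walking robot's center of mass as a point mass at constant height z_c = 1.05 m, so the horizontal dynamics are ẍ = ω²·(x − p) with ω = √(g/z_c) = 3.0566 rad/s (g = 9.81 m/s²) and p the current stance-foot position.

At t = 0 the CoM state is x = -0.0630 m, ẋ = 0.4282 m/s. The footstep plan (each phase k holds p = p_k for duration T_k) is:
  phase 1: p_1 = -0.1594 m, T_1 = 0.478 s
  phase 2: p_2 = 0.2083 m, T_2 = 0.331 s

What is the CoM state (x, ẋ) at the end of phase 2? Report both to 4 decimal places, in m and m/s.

x = 1.0358, ẋ = 2.9493

phase 1: p=-0.1594, T=0.478, ωT=1.461055, cosh=2.271248, sinh=2.039256; start (x,ẋ)=(-0.063000, 0.428200) → end (x,ẋ)=(0.345228, 1.573428)
phase 2: p=0.2083, T=0.331, ωT=1.011735, cosh=1.556978, sinh=1.193390; start (x,ẋ)=(0.345228, 1.573428) → end (x,ẋ)=(1.035809, 2.949267)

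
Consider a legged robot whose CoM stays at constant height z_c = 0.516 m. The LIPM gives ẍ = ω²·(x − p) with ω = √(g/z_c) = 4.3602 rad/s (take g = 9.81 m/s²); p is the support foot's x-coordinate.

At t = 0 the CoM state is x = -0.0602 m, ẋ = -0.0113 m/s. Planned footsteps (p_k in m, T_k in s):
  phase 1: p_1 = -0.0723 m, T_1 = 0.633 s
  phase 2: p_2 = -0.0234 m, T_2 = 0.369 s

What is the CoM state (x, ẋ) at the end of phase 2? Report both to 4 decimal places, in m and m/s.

x = 0.2250, ẋ = 1.1249

phase 1: p=-0.0723, T=0.633, ωT=2.760007, cosh=7.931619, sinh=7.868328; start (x,ẋ)=(-0.060200, -0.011300) → end (x,ẋ)=(0.003281, 0.325493)
phase 2: p=-0.0234, T=0.369, ωT=1.608914, cosh=2.598742, sinh=2.398638; start (x,ẋ)=(0.003281, 0.325493) → end (x,ẋ)=(0.224997, 1.124916)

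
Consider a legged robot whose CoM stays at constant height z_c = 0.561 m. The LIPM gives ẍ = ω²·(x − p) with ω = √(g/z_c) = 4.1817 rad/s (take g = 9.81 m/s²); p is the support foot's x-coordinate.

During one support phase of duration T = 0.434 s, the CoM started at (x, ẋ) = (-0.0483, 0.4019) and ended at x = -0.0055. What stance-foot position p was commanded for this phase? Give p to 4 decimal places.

ωT = 4.1817·0.434 = 1.814858; cosh(ωT) = 3.151532, sinh(ωT) = 2.988671
x(T) = p + (x₀−p)·cosh(ωT) + (ẋ₀/ω)·sinh(ωT) ⇒ p·(1 − cosh) = x(T) − x₀·cosh − (ẋ₀/ω)·sinh
numerator   = -0.0055 − (-0.0483)·3.151532 − (0.4019/4.1817)·2.988671 = -0.140520
denominator = 1 − 3.151532 = -2.151532
p = -0.140520 / -2.151532 = 0.0653

p = 0.0653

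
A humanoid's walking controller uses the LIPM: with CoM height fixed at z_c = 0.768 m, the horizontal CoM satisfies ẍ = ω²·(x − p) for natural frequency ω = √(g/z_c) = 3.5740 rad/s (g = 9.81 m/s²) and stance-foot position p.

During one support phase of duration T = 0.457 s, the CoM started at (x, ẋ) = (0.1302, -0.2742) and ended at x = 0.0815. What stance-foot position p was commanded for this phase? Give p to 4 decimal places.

ωT = 3.5740·0.457 = 1.633318; cosh(ωT) = 2.658059, sinh(ωT) = 2.462778
x(T) = p + (x₀−p)·cosh(ωT) + (ẋ₀/ω)·sinh(ωT) ⇒ p·(1 − cosh) = x(T) − x₀·cosh − (ẋ₀/ω)·sinh
numerator   = 0.0815 − (0.1302)·2.658059 − (-0.2742/3.5740)·2.462778 = -0.075633
denominator = 1 − 2.658059 = -1.658059
p = -0.075633 / -1.658059 = 0.0456

p = 0.0456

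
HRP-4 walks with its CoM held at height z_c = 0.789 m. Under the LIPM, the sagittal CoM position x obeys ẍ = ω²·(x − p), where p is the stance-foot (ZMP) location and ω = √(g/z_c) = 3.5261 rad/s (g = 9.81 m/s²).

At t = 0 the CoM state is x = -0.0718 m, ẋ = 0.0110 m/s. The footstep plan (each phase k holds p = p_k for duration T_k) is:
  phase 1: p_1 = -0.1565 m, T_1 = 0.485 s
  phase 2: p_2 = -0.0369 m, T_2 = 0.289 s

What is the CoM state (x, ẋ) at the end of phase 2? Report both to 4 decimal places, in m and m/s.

phase 1: p=-0.1565, T=0.485, ωT=1.710158, cosh=2.855338, sinh=2.674500; start (x,ẋ)=(-0.071800, 0.011000) → end (x,ẋ)=(0.093690, 0.830177)
phase 2: p=-0.0369, T=0.289, ωT=1.019043, cosh=1.565741, sinh=1.204801; start (x,ẋ)=(0.093690, 0.830177) → end (x,ẋ)=(0.451226, 1.854622)

x = 0.4512, ẋ = 1.8546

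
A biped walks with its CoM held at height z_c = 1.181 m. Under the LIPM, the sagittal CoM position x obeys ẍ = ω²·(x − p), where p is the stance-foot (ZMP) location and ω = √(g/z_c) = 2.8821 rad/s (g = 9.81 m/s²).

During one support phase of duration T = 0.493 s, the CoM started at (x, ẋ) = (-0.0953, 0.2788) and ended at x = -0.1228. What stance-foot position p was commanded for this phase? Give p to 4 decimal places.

ωT = 2.8821·0.493 = 1.420875; cosh(ωT) = 2.191123, sinh(ωT) = 1.949620
x(T) = p + (x₀−p)·cosh(ωT) + (ẋ₀/ω)·sinh(ωT) ⇒ p·(1 − cosh) = x(T) − x₀·cosh − (ẋ₀/ω)·sinh
numerator   = -0.1228 − (-0.0953)·2.191123 − (0.2788/2.8821)·1.949620 = -0.102583
denominator = 1 − 2.191123 = -1.191123
p = -0.102583 / -1.191123 = 0.0861

p = 0.0861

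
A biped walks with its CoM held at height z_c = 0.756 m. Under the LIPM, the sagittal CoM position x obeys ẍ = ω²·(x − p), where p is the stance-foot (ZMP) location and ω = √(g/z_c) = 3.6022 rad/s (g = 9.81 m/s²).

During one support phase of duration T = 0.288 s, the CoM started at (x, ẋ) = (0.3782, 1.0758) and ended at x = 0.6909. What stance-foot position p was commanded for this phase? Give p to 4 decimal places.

ωT = 3.6022·0.288 = 1.037434; cosh(ωT) = 1.588164, sinh(ωT) = 1.233801
x(T) = p + (x₀−p)·cosh(ωT) + (ẋ₀/ω)·sinh(ωT) ⇒ p·(1 − cosh) = x(T) − x₀·cosh − (ẋ₀/ω)·sinh
numerator   = 0.6909 − (0.3782)·1.588164 − (1.0758/3.6022)·1.233801 = -0.278219
denominator = 1 − 1.588164 = -0.588164
p = -0.278219 / -0.588164 = 0.4730

p = 0.4730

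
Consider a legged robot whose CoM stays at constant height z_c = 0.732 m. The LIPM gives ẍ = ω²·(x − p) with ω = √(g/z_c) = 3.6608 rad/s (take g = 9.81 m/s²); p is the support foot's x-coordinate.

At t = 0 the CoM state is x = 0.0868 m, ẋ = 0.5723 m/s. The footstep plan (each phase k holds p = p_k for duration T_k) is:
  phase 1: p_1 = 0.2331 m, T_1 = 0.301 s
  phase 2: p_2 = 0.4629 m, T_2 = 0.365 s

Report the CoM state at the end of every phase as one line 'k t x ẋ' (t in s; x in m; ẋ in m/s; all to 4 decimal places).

phase 1: p=0.2331, T=0.301, ωT=1.101901, cosh=1.671060, sinh=1.338821; start (x,ẋ)=(0.086800, 0.572300) → end (x,ẋ)=(0.197924, 0.239309)
phase 2: p=0.4629, T=0.365, ωT=1.336192, cosh=2.033686, sinh=1.770842; start (x,ẋ)=(0.197924, 0.239309) → end (x,ẋ)=(0.039784, -1.231078)

1 0.3010 0.1979 0.2393
2 0.6660 0.0398 -1.2311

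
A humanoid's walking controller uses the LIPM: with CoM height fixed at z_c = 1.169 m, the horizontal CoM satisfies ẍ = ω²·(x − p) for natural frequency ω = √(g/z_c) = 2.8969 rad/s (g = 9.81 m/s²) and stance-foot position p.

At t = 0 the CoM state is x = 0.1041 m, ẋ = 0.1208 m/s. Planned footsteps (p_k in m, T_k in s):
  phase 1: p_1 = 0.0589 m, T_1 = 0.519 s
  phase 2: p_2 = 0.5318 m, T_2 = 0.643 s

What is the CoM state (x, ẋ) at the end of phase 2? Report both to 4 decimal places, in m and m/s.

x = 0.2308, ẋ = -0.6596

phase 1: p=0.0589, T=0.519, ωT=1.503491, cosh=2.359857, sinh=2.137505; start (x,ẋ)=(0.104100, 0.120800) → end (x,ẋ)=(0.254699, 0.564955)
phase 2: p=0.5318, T=0.643, ωT=1.862707, cosh=3.298200, sinh=3.142948; start (x,ẋ)=(0.254699, 0.564955) → end (x,ẋ)=(0.230805, -0.659615)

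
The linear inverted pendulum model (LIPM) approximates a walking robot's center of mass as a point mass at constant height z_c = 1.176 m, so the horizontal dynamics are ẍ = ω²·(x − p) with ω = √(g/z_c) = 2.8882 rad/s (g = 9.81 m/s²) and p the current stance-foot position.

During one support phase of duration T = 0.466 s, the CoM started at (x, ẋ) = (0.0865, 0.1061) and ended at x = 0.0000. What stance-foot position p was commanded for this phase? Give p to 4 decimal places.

p = 0.2314

ωT = 2.8882·0.466 = 1.345901; cosh(ωT) = 2.050976, sinh(ωT) = 1.790671
x(T) = p + (x₀−p)·cosh(ωT) + (ẋ₀/ω)·sinh(ωT) ⇒ p·(1 − cosh) = x(T) − x₀·cosh − (ẋ₀/ω)·sinh
numerator   = -0.0000 − (0.0865)·2.050976 − (0.1061/2.8882)·1.790671 = -0.243191
denominator = 1 − 2.050976 = -1.050976
p = -0.243191 / -1.050976 = 0.2314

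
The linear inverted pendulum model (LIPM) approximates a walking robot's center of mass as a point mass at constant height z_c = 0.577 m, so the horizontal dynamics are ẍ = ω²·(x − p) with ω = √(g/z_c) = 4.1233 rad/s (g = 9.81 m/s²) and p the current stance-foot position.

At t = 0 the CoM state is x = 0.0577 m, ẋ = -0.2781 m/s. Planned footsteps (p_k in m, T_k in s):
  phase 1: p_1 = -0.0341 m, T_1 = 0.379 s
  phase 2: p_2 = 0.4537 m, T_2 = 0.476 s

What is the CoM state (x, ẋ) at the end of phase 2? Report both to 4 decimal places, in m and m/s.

phase 1: p=-0.0341, T=0.379, ωT=1.562731, cosh=2.490698, sinh=2.281135; start (x,ẋ)=(0.057700, -0.278100) → end (x,ẋ)=(0.040693, 0.170790)
phase 2: p=0.4537, T=0.476, ωT=1.962691, cosh=3.629468, sinh=3.488988; start (x,ẋ)=(0.040693, 0.170790) → end (x,ẋ)=(-0.900781, -5.321706)

x = -0.9008, ẋ = -5.3217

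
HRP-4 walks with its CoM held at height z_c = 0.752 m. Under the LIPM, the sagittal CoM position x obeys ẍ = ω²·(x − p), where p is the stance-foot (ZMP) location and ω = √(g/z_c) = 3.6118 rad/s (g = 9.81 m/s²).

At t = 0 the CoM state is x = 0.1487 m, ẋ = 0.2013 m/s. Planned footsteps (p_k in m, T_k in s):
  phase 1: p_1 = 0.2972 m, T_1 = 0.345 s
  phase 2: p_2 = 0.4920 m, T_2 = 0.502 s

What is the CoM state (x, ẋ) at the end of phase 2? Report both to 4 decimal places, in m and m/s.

phase 1: p=0.2972, T=0.345, ωT=1.246071, cosh=1.882144, sinh=1.594512; start (x,ẋ)=(0.148700, 0.201300) → end (x,ẋ)=(0.106570, -0.476344)
phase 2: p=0.4920, T=0.502, ωT=1.813124, cosh=3.146354, sinh=2.983210; start (x,ẋ)=(0.106570, -0.476344) → end (x,ẋ)=(-1.114141, -5.651663)

x = -1.1141, ẋ = -5.6517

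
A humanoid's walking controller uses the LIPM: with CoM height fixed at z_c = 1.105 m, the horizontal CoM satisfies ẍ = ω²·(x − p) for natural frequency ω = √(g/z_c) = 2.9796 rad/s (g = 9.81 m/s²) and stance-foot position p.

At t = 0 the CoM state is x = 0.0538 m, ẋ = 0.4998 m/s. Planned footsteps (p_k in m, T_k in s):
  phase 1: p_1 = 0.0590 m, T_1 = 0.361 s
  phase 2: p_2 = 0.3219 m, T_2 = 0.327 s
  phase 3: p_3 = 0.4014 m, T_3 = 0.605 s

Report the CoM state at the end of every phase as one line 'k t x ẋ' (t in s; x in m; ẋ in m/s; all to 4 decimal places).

phase 1: p=0.0590, T=0.361, ωT=1.075636, cosh=1.636468, sinh=1.295387; start (x,ẋ)=(0.053800, 0.499800) → end (x,ẋ)=(0.267779, 0.797836)
phase 2: p=0.3219, T=0.327, ωT=0.974329, cosh=1.513417, sinh=1.135972; start (x,ẋ)=(0.267779, 0.797836) → end (x,ẋ)=(0.544168, 1.024275)
phase 3: p=0.4014, T=0.605, ωT=1.802658, cosh=3.115304, sinh=2.950444; start (x,ẋ)=(0.544168, 1.024275) → end (x,ẋ)=(1.860418, 4.446023)

1 0.3610 0.2678 0.7978
2 0.6880 0.5442 1.0243
3 1.2930 1.8604 4.4460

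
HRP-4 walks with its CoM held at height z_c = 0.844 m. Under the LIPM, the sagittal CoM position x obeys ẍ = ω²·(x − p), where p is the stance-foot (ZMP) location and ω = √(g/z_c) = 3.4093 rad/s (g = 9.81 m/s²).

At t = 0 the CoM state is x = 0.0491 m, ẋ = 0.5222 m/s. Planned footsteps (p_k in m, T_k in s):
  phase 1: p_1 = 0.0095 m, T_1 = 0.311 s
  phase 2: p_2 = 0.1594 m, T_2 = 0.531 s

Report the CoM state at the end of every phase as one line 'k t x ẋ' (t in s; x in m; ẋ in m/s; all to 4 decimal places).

phase 1: p=0.0095, T=0.311, ωT=1.060292, cosh=1.616785, sinh=1.270430; start (x,ẋ)=(0.049100, 0.522200) → end (x,ẋ)=(0.268116, 1.015804)
phase 2: p=0.1594, T=0.531, ωT=1.810338, cosh=3.138057, sinh=2.974458; start (x,ẋ)=(0.268116, 1.015804) → end (x,ẋ)=(1.386798, 4.290114)

1 0.3110 0.2681 1.0158
2 0.8420 1.3868 4.2901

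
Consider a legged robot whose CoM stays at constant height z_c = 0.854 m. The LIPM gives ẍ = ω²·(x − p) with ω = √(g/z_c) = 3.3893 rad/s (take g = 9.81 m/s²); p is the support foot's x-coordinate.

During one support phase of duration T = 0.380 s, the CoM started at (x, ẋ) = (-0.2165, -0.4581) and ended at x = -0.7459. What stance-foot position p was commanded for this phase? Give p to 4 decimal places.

ωT = 3.3893·0.380 = 1.287934; cosh(ωT) = 1.950565, sinh(ωT) = 1.674724
x(T) = p + (x₀−p)·cosh(ωT) + (ẋ₀/ω)·sinh(ωT) ⇒ p·(1 − cosh) = x(T) − x₀·cosh − (ẋ₀/ω)·sinh
numerator   = -0.7459 − (-0.2165)·1.950565 − (-0.4581/3.3893)·1.674724 = -0.097246
denominator = 1 − 1.950565 = -0.950565
p = -0.097246 / -0.950565 = 0.1023

p = 0.1023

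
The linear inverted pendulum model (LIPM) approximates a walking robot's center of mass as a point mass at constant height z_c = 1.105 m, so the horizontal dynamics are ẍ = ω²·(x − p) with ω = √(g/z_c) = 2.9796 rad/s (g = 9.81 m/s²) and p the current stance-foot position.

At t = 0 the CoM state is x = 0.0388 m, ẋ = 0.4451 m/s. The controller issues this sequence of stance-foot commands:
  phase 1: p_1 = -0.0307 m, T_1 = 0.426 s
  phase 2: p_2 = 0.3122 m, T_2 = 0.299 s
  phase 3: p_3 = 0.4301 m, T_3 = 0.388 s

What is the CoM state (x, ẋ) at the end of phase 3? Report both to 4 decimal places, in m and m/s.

phase 1: p=-0.0307, T=0.426, ωT=1.269310, cosh=1.919710, sinh=1.638685; start (x,ẋ)=(0.038800, 0.445100) → end (x,ẋ)=(0.347511, 1.193805)
phase 2: p=0.3122, T=0.299, ωT=0.890900, cosh=1.423805, sinh=1.013519; start (x,ẋ)=(0.347511, 1.193805) → end (x,ẋ)=(0.768551, 1.806380)
phase 3: p=0.4301, T=0.388, ωT=1.156085, cosh=1.746092, sinh=1.431376; start (x,ẋ)=(0.768551, 1.806380) → end (x,ẋ)=(1.888838, 4.597577)

x = 1.8888, ẋ = 4.5976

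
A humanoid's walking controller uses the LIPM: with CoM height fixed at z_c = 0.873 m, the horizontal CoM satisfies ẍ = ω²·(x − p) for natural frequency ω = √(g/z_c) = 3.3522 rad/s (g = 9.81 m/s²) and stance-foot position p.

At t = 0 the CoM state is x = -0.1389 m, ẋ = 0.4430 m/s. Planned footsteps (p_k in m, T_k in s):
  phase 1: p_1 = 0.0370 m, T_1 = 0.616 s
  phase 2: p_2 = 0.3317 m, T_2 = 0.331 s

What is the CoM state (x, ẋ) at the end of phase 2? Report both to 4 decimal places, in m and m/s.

phase 1: p=0.0370, T=0.616, ωT=2.064955, cosh=4.005884, sinh=3.879060; start (x,ẋ)=(-0.138900, 0.443000) → end (x,ẋ)=(-0.155009, -0.512689)
phase 2: p=0.3317, T=0.331, ωT=1.109578, cosh=1.681388, sinh=1.351690; start (x,ẋ)=(-0.155009, -0.512689) → end (x,ẋ)=(-0.693376, -3.067376)

x = -0.6934, ẋ = -3.0674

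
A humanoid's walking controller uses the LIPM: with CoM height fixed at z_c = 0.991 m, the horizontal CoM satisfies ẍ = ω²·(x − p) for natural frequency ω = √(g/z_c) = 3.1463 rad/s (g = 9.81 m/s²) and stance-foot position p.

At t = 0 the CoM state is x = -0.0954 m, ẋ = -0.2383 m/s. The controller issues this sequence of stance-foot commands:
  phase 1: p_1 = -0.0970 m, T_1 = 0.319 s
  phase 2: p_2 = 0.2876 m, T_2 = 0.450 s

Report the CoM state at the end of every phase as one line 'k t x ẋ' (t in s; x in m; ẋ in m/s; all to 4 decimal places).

1 0.3190 -0.1840 -0.3628
2 0.7690 -0.9646 -3.6676

phase 1: p=-0.0970, T=0.319, ωT=1.003670, cosh=1.547404, sinh=1.180872; start (x,ẋ)=(-0.095400, -0.238300) → end (x,ẋ)=(-0.183963, -0.362802)
phase 2: p=0.2876, T=0.450, ωT=1.415835, cosh=2.181324, sinh=1.938601; start (x,ẋ)=(-0.183963, -0.362802) → end (x,ẋ)=(-0.964573, -3.667650)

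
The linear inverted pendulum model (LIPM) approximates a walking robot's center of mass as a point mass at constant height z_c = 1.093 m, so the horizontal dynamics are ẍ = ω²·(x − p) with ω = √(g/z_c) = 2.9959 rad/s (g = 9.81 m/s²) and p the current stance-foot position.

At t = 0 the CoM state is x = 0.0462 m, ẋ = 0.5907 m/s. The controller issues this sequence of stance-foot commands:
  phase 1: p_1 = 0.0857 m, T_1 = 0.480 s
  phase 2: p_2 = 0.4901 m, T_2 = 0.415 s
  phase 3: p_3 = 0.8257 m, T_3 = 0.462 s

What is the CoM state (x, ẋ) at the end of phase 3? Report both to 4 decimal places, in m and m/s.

phase 1: p=0.0857, T=0.480, ωT=1.438032, cosh=2.224896, sinh=1.987502; start (x,ẋ)=(0.046200, 0.590700) → end (x,ẋ)=(0.389691, 1.079049)
phase 2: p=0.4901, T=0.415, ωT=1.243298, cosh=1.877731, sinh=1.589300; start (x,ẋ)=(0.389691, 1.079049) → end (x,ẋ)=(0.873986, 1.548079)
phase 3: p=0.8257, T=0.462, ωT=1.384106, cosh=2.120902, sinh=1.870354; start (x,ẋ)=(0.873986, 1.548079) → end (x,ẋ)=(1.894582, 3.553888)

x = 1.8946, ẋ = 3.5539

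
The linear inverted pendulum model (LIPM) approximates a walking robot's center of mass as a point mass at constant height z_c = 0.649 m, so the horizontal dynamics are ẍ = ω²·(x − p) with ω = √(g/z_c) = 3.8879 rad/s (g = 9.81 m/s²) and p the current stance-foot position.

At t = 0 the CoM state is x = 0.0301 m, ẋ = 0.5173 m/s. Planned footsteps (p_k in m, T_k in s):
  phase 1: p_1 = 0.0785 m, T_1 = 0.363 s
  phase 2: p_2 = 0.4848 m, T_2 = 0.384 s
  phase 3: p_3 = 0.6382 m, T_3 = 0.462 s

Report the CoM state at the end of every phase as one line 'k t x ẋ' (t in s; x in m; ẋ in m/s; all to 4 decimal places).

1 0.3630 0.2300 0.7609
2 0.7470 0.3027 -0.3145
3 1.2090 -0.6378 -4.7968

phase 1: p=0.0785, T=0.363, ωT=1.411308, cosh=2.172570, sinh=1.928745; start (x,ẋ)=(0.030100, 0.517300) → end (x,ẋ)=(0.229975, 0.760930)
phase 2: p=0.4848, T=0.384, ωT=1.492954, cosh=2.337464, sinh=2.112756; start (x,ẋ)=(0.229975, 0.760930) → end (x,ẋ)=(0.302658, -0.314537)
phase 3: p=0.6382, T=0.462, ωT=1.796210, cosh=3.096344, sinh=2.930417; start (x,ẋ)=(0.302658, -0.314537) → end (x,ẋ)=(-0.637828, -4.796800)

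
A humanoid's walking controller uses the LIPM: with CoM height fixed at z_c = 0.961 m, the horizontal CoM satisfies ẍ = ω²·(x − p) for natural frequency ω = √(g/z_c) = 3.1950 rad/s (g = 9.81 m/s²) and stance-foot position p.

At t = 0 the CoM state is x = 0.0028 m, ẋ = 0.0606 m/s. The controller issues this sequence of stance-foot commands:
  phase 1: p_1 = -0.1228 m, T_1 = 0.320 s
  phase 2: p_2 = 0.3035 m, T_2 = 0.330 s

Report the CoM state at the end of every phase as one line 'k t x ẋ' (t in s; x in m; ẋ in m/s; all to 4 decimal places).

1 0.3200 0.0973 0.5807
2 0.6500 0.2009 0.1039

phase 1: p=-0.1228, T=0.320, ωT=1.022400, cosh=1.569794, sinh=1.210064; start (x,ẋ)=(0.002800, 0.060600) → end (x,ẋ)=(0.097318, 0.580719)
phase 2: p=0.3035, T=0.330, ωT=1.054350, cosh=1.609264, sinh=1.260845; start (x,ẋ)=(0.097318, 0.580719) → end (x,ẋ)=(0.200868, 0.103944)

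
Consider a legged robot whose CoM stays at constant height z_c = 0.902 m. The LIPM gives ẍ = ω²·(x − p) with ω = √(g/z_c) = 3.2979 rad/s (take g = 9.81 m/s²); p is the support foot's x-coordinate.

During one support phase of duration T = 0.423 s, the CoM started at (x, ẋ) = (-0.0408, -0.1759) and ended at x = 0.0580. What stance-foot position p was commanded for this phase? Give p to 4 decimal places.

p = -0.2158

ωT = 3.2979·0.423 = 1.395012; cosh(ωT) = 2.141426, sinh(ωT) = 1.893596
x(T) = p + (x₀−p)·cosh(ωT) + (ẋ₀/ω)·sinh(ωT) ⇒ p·(1 − cosh) = x(T) − x₀·cosh − (ẋ₀/ω)·sinh
numerator   = 0.0580 − (-0.0408)·2.141426 − (-0.1759/3.2979)·1.893596 = 0.246369
denominator = 1 − 2.141426 = -1.141426
p = 0.246369 / -1.141426 = -0.2158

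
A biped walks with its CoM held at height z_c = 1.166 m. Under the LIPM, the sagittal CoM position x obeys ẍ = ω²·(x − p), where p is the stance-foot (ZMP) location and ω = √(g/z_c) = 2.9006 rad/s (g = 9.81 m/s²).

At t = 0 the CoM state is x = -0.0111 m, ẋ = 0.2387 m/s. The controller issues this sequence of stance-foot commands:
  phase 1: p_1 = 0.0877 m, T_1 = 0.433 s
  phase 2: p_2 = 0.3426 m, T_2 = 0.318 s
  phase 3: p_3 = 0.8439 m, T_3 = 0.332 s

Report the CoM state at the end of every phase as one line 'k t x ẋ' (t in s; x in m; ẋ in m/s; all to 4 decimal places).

phase 1: p=0.0877, T=0.433, ωT=1.255960, cosh=1.898005, sinh=1.613202; start (x,ẋ)=(-0.011100, 0.238700) → end (x,ẋ)=(0.032933, -0.009257)
phase 2: p=0.3426, T=0.318, ωT=0.922391, cosh=1.456432, sinh=1.058865; start (x,ẋ)=(0.032933, -0.009257) → end (x,ẋ)=(-0.111788, -0.964575)
phase 3: p=0.8439, T=0.332, ωT=0.962999, cosh=1.500644, sinh=1.118897; start (x,ẋ)=(-0.111788, -0.964575) → end (x,ẋ)=(-0.962330, -4.549146)

1 0.4330 0.0329 -0.0093
2 0.7510 -0.1118 -0.9646
3 1.0830 -0.9623 -4.5491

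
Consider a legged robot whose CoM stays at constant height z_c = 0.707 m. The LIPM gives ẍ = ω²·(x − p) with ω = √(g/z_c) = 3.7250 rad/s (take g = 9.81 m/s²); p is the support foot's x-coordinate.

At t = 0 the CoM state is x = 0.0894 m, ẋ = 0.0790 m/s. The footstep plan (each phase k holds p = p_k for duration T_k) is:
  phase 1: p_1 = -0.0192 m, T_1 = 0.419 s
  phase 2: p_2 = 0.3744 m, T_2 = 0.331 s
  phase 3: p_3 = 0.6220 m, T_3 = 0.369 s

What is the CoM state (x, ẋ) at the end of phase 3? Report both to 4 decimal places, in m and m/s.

x = 1.6109, ẋ = 4.0200

phase 1: p=-0.0192, T=0.419, ωT=1.560775, cosh=2.486242, sinh=2.276269; start (x,ẋ)=(0.089400, 0.079000) → end (x,ẋ)=(0.299081, 1.117243)
phase 2: p=0.3744, T=0.331, ωT=1.232975, cosh=1.861424, sinh=1.569999; start (x,ẋ)=(0.299081, 1.117243) → end (x,ẋ)=(0.705091, 1.639180)
phase 3: p=0.6220, T=0.369, ωT=1.374525, cosh=2.103079, sinh=1.850119; start (x,ẋ)=(0.705091, 1.639180) → end (x,ẋ)=(1.610890, 4.019965)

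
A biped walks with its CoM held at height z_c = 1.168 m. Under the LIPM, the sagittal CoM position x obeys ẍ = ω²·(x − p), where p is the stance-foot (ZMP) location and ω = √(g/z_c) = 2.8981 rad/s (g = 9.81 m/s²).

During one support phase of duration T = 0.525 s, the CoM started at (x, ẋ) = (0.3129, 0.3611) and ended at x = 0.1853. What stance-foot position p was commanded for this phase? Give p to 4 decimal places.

ωT = 2.8981·0.525 = 1.521502; cosh(ωT) = 2.398742, sinh(ωT) = 2.180358
x(T) = p + (x₀−p)·cosh(ωT) + (ẋ₀/ω)·sinh(ωT) ⇒ p·(1 − cosh) = x(T) − x₀·cosh − (ẋ₀/ω)·sinh
numerator   = 0.1853 − (0.3129)·2.398742 − (0.3611/2.8981)·2.180358 = -0.836937
denominator = 1 − 2.398742 = -1.398742
p = -0.836937 / -1.398742 = 0.5983

p = 0.5983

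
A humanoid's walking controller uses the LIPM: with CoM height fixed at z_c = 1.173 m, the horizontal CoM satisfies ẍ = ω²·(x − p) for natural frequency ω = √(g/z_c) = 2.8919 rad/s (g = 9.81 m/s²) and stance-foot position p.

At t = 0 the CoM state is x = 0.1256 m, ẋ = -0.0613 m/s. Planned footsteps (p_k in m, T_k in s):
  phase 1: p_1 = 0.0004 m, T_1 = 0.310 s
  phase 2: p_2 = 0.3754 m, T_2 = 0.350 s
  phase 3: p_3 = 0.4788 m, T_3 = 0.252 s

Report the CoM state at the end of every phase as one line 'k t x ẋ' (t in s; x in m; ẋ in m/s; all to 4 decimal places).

phase 1: p=0.0004, T=0.310, ωT=0.896489, cosh=1.429491, sinh=1.021491; start (x,ẋ)=(0.125600, -0.061300) → end (x,ẋ)=(0.157720, 0.282219)
phase 2: p=0.3754, T=0.350, ωT=1.012165, cosh=1.557491, sinh=1.194060; start (x,ẋ)=(0.157720, 0.282219) → end (x,ẋ)=(0.152892, -0.312118)
phase 3: p=0.4788, T=0.252, ωT=0.728759, cosh=1.277507, sinh=0.795000; start (x,ẋ)=(0.152892, -0.312118) → end (x,ẋ)=(-0.023352, -1.148014)

1 0.3100 0.1577 0.2822
2 0.6600 0.1529 -0.3121
3 0.9120 -0.0234 -1.1480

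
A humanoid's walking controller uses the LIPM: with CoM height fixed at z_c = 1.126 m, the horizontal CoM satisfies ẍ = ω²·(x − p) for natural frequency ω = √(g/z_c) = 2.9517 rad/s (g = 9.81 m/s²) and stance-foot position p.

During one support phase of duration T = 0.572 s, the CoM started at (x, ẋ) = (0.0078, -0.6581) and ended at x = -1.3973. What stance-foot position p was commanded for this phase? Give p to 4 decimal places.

p = 0.4653

ωT = 2.9517·0.572 = 1.688372; cosh(ωT) = 2.797744, sinh(ωT) = 2.612924
x(T) = p + (x₀−p)·cosh(ωT) + (ẋ₀/ω)·sinh(ωT) ⇒ p·(1 − cosh) = x(T) − x₀·cosh − (ẋ₀/ω)·sinh
numerator   = -1.3973 − (0.0078)·2.797744 − (-0.6581/2.9517)·2.612924 = -0.836555
denominator = 1 − 2.797744 = -1.797744
p = -0.836555 / -1.797744 = 0.4653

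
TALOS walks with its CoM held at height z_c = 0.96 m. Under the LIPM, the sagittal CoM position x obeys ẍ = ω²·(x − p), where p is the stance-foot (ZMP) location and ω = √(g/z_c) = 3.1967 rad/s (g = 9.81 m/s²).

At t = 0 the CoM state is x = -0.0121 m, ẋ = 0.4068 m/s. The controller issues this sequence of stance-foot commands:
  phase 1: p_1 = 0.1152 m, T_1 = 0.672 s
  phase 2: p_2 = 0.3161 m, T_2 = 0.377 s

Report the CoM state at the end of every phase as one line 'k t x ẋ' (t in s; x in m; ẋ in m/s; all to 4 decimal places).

1 0.6720 0.1002 0.0469
2 1.0490 -0.0543 -0.9632

phase 1: p=0.1152, T=0.672, ωT=2.148182, cosh=4.342982, sinh=4.226286; start (x,ẋ)=(-0.012100, 0.406800) → end (x,ẋ)=(0.100160, 0.046881)
phase 2: p=0.3161, T=0.377, ωT=1.205156, cosh=1.818462, sinh=1.518817; start (x,ẋ)=(0.100160, 0.046881) → end (x,ẋ)=(-0.054305, -0.963184)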